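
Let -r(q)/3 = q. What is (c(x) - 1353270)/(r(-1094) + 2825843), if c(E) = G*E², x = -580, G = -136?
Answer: -9420734/565825 ≈ -16.650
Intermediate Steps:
r(q) = -3*q
c(E) = -136*E²
(c(x) - 1353270)/(r(-1094) + 2825843) = (-136*(-580)² - 1353270)/(-3*(-1094) + 2825843) = (-136*336400 - 1353270)/(3282 + 2825843) = (-45750400 - 1353270)/2829125 = -47103670*1/2829125 = -9420734/565825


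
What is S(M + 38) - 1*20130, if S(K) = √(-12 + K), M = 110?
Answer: -20130 + 2*√34 ≈ -20118.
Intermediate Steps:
S(M + 38) - 1*20130 = √(-12 + (110 + 38)) - 1*20130 = √(-12 + 148) - 20130 = √136 - 20130 = 2*√34 - 20130 = -20130 + 2*√34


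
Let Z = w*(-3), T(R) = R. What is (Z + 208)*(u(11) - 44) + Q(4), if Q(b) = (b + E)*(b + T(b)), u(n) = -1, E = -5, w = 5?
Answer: -8693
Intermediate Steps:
Z = -15 (Z = 5*(-3) = -15)
Q(b) = 2*b*(-5 + b) (Q(b) = (b - 5)*(b + b) = (-5 + b)*(2*b) = 2*b*(-5 + b))
(Z + 208)*(u(11) - 44) + Q(4) = (-15 + 208)*(-1 - 44) + 2*4*(-5 + 4) = 193*(-45) + 2*4*(-1) = -8685 - 8 = -8693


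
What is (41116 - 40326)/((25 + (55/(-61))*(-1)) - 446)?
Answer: -24095/12813 ≈ -1.8805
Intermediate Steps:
(41116 - 40326)/((25 + (55/(-61))*(-1)) - 446) = 790/((25 + (55*(-1/61))*(-1)) - 446) = 790/((25 - 55/61*(-1)) - 446) = 790/((25 + 55/61) - 446) = 790/(1580/61 - 446) = 790/(-25626/61) = 790*(-61/25626) = -24095/12813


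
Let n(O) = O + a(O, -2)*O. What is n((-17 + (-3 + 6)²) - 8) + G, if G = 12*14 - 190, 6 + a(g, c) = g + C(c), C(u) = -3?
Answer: 362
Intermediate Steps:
a(g, c) = -9 + g (a(g, c) = -6 + (g - 3) = -6 + (-3 + g) = -9 + g)
G = -22 (G = 168 - 190 = -22)
n(O) = O + O*(-9 + O) (n(O) = O + (-9 + O)*O = O + O*(-9 + O))
n((-17 + (-3 + 6)²) - 8) + G = ((-17 + (-3 + 6)²) - 8)*(-8 + ((-17 + (-3 + 6)²) - 8)) - 22 = ((-17 + 3²) - 8)*(-8 + ((-17 + 3²) - 8)) - 22 = ((-17 + 9) - 8)*(-8 + ((-17 + 9) - 8)) - 22 = (-8 - 8)*(-8 + (-8 - 8)) - 22 = -16*(-8 - 16) - 22 = -16*(-24) - 22 = 384 - 22 = 362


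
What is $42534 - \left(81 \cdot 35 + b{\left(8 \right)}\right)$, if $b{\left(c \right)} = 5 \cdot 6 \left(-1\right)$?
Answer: $39729$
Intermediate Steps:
$b{\left(c \right)} = -30$ ($b{\left(c \right)} = 30 \left(-1\right) = -30$)
$42534 - \left(81 \cdot 35 + b{\left(8 \right)}\right) = 42534 - \left(81 \cdot 35 - 30\right) = 42534 - \left(2835 - 30\right) = 42534 - 2805 = 39729$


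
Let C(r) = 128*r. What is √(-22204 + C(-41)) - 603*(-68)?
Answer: 41004 + 2*I*√6863 ≈ 41004.0 + 165.69*I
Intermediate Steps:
√(-22204 + C(-41)) - 603*(-68) = √(-22204 + 128*(-41)) - 603*(-68) = √(-22204 - 5248) - 1*(-41004) = √(-27452) + 41004 = 2*I*√6863 + 41004 = 41004 + 2*I*√6863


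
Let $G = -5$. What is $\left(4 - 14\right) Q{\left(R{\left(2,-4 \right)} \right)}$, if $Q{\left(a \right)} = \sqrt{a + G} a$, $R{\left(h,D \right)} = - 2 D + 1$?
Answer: $-180$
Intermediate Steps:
$R{\left(h,D \right)} = 1 - 2 D$
$Q{\left(a \right)} = a \sqrt{-5 + a}$ ($Q{\left(a \right)} = \sqrt{a - 5} a = \sqrt{-5 + a} a = a \sqrt{-5 + a}$)
$\left(4 - 14\right) Q{\left(R{\left(2,-4 \right)} \right)} = \left(4 - 14\right) \left(1 - -8\right) \sqrt{-5 + \left(1 - -8\right)} = - 10 \left(1 + 8\right) \sqrt{-5 + \left(1 + 8\right)} = - 10 \cdot 9 \sqrt{-5 + 9} = - 10 \cdot 9 \sqrt{4} = - 10 \cdot 9 \cdot 2 = \left(-10\right) 18 = -180$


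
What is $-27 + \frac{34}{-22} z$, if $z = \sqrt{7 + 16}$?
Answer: $-27 - \frac{17 \sqrt{23}}{11} \approx -34.412$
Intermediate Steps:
$z = \sqrt{23} \approx 4.7958$
$-27 + \frac{34}{-22} z = -27 + \frac{34}{-22} \sqrt{23} = -27 + 34 \left(- \frac{1}{22}\right) \sqrt{23} = -27 - \frac{17 \sqrt{23}}{11}$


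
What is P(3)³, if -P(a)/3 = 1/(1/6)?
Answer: -5832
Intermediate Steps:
P(a) = -18 (P(a) = -3/(1/6) = -3/⅙ = -3*6 = -18)
P(3)³ = (-18)³ = -5832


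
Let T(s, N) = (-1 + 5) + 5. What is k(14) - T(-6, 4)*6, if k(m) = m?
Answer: -40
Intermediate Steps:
T(s, N) = 9 (T(s, N) = 4 + 5 = 9)
k(14) - T(-6, 4)*6 = 14 - 9*6 = 14 - 1*54 = 14 - 54 = -40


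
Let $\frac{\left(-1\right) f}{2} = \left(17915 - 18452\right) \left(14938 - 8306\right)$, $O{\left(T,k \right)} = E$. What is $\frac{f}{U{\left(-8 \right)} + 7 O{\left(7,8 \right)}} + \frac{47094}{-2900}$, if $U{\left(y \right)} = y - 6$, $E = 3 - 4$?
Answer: $- \frac{3442836029}{10150} \approx -3.392 \cdot 10^{5}$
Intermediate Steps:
$E = -1$
$O{\left(T,k \right)} = -1$
$f = 7122768$ ($f = - 2 \left(17915 - 18452\right) \left(14938 - 8306\right) = - 2 \left(\left(-537\right) 6632\right) = \left(-2\right) \left(-3561384\right) = 7122768$)
$U{\left(y \right)} = -6 + y$
$\frac{f}{U{\left(-8 \right)} + 7 O{\left(7,8 \right)}} + \frac{47094}{-2900} = \frac{7122768}{\left(-6 - 8\right) + 7 \left(-1\right)} + \frac{47094}{-2900} = \frac{7122768}{-14 - 7} + 47094 \left(- \frac{1}{2900}\right) = \frac{7122768}{-21} - \frac{23547}{1450} = 7122768 \left(- \frac{1}{21}\right) - \frac{23547}{1450} = - \frac{2374256}{7} - \frac{23547}{1450} = - \frac{3442836029}{10150}$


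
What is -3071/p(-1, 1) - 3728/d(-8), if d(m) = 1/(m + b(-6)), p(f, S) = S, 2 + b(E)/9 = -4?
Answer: 228065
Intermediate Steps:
b(E) = -54 (b(E) = -18 + 9*(-4) = -18 - 36 = -54)
d(m) = 1/(-54 + m) (d(m) = 1/(m - 54) = 1/(-54 + m))
-3071/p(-1, 1) - 3728/d(-8) = -3071/1 - 3728/(1/(-54 - 8)) = -3071*1 - 3728/(1/(-62)) = -3071 - 3728/(-1/62) = -3071 - 3728*(-62) = -3071 + 231136 = 228065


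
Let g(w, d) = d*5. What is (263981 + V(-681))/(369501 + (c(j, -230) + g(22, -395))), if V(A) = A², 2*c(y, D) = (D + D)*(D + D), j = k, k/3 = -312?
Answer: 363871/236663 ≈ 1.5375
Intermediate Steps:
k = -936 (k = 3*(-312) = -936)
j = -936
c(y, D) = 2*D² (c(y, D) = ((D + D)*(D + D))/2 = ((2*D)*(2*D))/2 = (4*D²)/2 = 2*D²)
g(w, d) = 5*d
(263981 + V(-681))/(369501 + (c(j, -230) + g(22, -395))) = (263981 + (-681)²)/(369501 + (2*(-230)² + 5*(-395))) = (263981 + 463761)/(369501 + (2*52900 - 1975)) = 727742/(369501 + (105800 - 1975)) = 727742/(369501 + 103825) = 727742/473326 = 727742*(1/473326) = 363871/236663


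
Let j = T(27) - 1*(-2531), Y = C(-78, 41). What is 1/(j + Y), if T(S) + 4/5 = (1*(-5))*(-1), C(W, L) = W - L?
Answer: 5/12081 ≈ 0.00041387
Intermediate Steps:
Y = -119 (Y = -78 - 1*41 = -78 - 41 = -119)
T(S) = 21/5 (T(S) = -⅘ + (1*(-5))*(-1) = -⅘ - 5*(-1) = -⅘ + 5 = 21/5)
j = 12676/5 (j = 21/5 - 1*(-2531) = 21/5 + 2531 = 12676/5 ≈ 2535.2)
1/(j + Y) = 1/(12676/5 - 119) = 1/(12081/5) = 5/12081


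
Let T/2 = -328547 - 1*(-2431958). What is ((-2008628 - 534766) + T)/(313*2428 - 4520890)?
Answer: -21326/48217 ≈ -0.44229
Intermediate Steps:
T = 4206822 (T = 2*(-328547 - 1*(-2431958)) = 2*(-328547 + 2431958) = 2*2103411 = 4206822)
((-2008628 - 534766) + T)/(313*2428 - 4520890) = ((-2008628 - 534766) + 4206822)/(313*2428 - 4520890) = (-2543394 + 4206822)/(759964 - 4520890) = 1663428/(-3760926) = 1663428*(-1/3760926) = -21326/48217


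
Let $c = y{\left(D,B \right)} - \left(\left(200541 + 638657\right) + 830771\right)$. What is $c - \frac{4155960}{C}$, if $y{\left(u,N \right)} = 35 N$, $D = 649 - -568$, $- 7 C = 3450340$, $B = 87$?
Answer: $- \frac{287571273122}{172517} \approx -1.6669 \cdot 10^{6}$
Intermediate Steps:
$C = - \frac{3450340}{7}$ ($C = \left(- \frac{1}{7}\right) 3450340 = - \frac{3450340}{7} \approx -4.9291 \cdot 10^{5}$)
$D = 1217$ ($D = 649 + 568 = 1217$)
$c = -1666924$ ($c = 35 \cdot 87 - \left(\left(200541 + 638657\right) + 830771\right) = 3045 - \left(839198 + 830771\right) = 3045 - 1669969 = -1666924$)
$c - \frac{4155960}{C} = -1666924 - \frac{4155960}{- \frac{3450340}{7}} = -1666924 - - \frac{1454586}{172517} = -1666924 + \frac{1454586}{172517} = - \frac{287571273122}{172517}$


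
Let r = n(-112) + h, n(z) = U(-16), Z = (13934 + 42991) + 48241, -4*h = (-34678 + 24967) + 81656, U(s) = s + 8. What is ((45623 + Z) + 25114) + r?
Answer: 631635/4 ≈ 1.5791e+5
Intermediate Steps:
U(s) = 8 + s
h = -71945/4 (h = -((-34678 + 24967) + 81656)/4 = -(-9711 + 81656)/4 = -1/4*71945 = -71945/4 ≈ -17986.)
Z = 105166 (Z = 56925 + 48241 = 105166)
n(z) = -8 (n(z) = 8 - 16 = -8)
r = -71977/4 (r = -8 - 71945/4 = -71977/4 ≈ -17994.)
((45623 + Z) + 25114) + r = ((45623 + 105166) + 25114) - 71977/4 = (150789 + 25114) - 71977/4 = 175903 - 71977/4 = 631635/4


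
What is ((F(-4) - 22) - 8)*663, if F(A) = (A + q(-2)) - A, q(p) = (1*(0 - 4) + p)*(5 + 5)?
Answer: -59670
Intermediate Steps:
q(p) = -40 + 10*p (q(p) = (1*(-4) + p)*10 = (-4 + p)*10 = -40 + 10*p)
F(A) = -60 (F(A) = (A + (-40 + 10*(-2))) - A = (A + (-40 - 20)) - A = (A - 60) - A = (-60 + A) - A = -60)
((F(-4) - 22) - 8)*663 = ((-60 - 22) - 8)*663 = (-82 - 8)*663 = -90*663 = -59670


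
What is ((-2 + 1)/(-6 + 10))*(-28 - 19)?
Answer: 47/4 ≈ 11.750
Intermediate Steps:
((-2 + 1)/(-6 + 10))*(-28 - 19) = -1/4*(-47) = 47/4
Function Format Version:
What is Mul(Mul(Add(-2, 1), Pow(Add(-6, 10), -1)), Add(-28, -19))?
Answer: Rational(47, 4) ≈ 11.750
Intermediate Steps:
Mul(Mul(Add(-2, 1), Pow(Add(-6, 10), -1)), Add(-28, -19)) = Mul(Mul(-1, Pow(4, -1)), -47) = Mul(Mul(-1, Rational(1, 4)), -47) = Mul(Rational(-1, 4), -47) = Rational(47, 4)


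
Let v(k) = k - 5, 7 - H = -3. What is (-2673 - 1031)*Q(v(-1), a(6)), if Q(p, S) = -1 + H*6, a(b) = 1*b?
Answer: -218536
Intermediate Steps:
H = 10 (H = 7 - 1*(-3) = 7 + 3 = 10)
a(b) = b
v(k) = -5 + k
Q(p, S) = 59 (Q(p, S) = -1 + 10*6 = -1 + 60 = 59)
(-2673 - 1031)*Q(v(-1), a(6)) = (-2673 - 1031)*59 = -3704*59 = -218536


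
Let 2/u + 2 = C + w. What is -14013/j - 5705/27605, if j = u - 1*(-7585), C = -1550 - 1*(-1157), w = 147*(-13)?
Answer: -33060452111/16094642528 ≈ -2.0541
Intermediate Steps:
w = -1911
C = -393 (C = -1550 + 1157 = -393)
u = -1/1153 (u = 2/(-2 + (-393 - 1911)) = 2/(-2 - 2304) = 2/(-2306) = 2*(-1/2306) = -1/1153 ≈ -0.00086730)
j = 8745504/1153 (j = -1/1153 - 1*(-7585) = -1/1153 + 7585 = 8745504/1153 ≈ 7585.0)
-14013/j - 5705/27605 = -14013/8745504/1153 - 5705/27605 = -14013*1153/8745504 - 5705*1/27605 = -5385663/2915168 - 1141/5521 = -33060452111/16094642528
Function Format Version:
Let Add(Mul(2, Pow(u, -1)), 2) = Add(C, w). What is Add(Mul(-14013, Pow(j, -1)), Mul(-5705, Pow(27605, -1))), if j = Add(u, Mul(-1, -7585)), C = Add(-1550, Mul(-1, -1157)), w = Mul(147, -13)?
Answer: Rational(-33060452111, 16094642528) ≈ -2.0541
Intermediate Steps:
w = -1911
C = -393 (C = Add(-1550, 1157) = -393)
u = Rational(-1, 1153) (u = Mul(2, Pow(Add(-2, Add(-393, -1911)), -1)) = Mul(2, Pow(Add(-2, -2304), -1)) = Mul(2, Pow(-2306, -1)) = Mul(2, Rational(-1, 2306)) = Rational(-1, 1153) ≈ -0.00086730)
j = Rational(8745504, 1153) (j = Add(Rational(-1, 1153), Mul(-1, -7585)) = Add(Rational(-1, 1153), 7585) = Rational(8745504, 1153) ≈ 7585.0)
Add(Mul(-14013, Pow(j, -1)), Mul(-5705, Pow(27605, -1))) = Add(Mul(-14013, Pow(Rational(8745504, 1153), -1)), Mul(-5705, Pow(27605, -1))) = Add(Mul(-14013, Rational(1153, 8745504)), Mul(-5705, Rational(1, 27605))) = Add(Rational(-5385663, 2915168), Rational(-1141, 5521)) = Rational(-33060452111, 16094642528)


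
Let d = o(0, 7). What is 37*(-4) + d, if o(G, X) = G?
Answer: -148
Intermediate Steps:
d = 0
37*(-4) + d = 37*(-4) + 0 = -148 + 0 = -148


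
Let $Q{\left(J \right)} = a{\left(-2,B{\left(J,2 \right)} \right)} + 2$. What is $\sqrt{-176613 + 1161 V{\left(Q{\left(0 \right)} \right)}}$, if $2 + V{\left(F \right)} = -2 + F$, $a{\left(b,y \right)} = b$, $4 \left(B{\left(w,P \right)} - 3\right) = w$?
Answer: $i \sqrt{181257} \approx 425.74 i$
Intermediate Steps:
$B{\left(w,P \right)} = 3 + \frac{w}{4}$
$Q{\left(J \right)} = 0$ ($Q{\left(J \right)} = -2 + 2 = 0$)
$V{\left(F \right)} = -4 + F$ ($V{\left(F \right)} = -2 + \left(-2 + F\right) = -4 + F$)
$\sqrt{-176613 + 1161 V{\left(Q{\left(0 \right)} \right)}} = \sqrt{-176613 + 1161 \left(-4 + 0\right)} = \sqrt{-176613 + 1161 \left(-4\right)} = \sqrt{-176613 - 4644} = \sqrt{-181257} = i \sqrt{181257}$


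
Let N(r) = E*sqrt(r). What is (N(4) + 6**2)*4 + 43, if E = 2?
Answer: 203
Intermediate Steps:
N(r) = 2*sqrt(r)
(N(4) + 6**2)*4 + 43 = (2*sqrt(4) + 6**2)*4 + 43 = (2*2 + 36)*4 + 43 = (4 + 36)*4 + 43 = 40*4 + 43 = 160 + 43 = 203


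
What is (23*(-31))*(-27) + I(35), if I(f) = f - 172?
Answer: 19114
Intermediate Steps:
I(f) = -172 + f
(23*(-31))*(-27) + I(35) = (23*(-31))*(-27) + (-172 + 35) = -713*(-27) - 137 = 19251 - 137 = 19114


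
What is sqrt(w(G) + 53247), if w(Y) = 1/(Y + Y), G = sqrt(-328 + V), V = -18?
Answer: sqrt(6374517852 - 173*I*sqrt(346))/346 ≈ 230.75 - 5.8244e-5*I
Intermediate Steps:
G = I*sqrt(346) (G = sqrt(-328 - 18) = sqrt(-346) = I*sqrt(346) ≈ 18.601*I)
w(Y) = 1/(2*Y)
sqrt(w(G) + 53247) = sqrt(1/(2*((I*sqrt(346)))) + 53247) = sqrt((-I*sqrt(346)/346)/2 + 53247) = sqrt(-I*sqrt(346)/692 + 53247) = sqrt(53247 - I*sqrt(346)/692)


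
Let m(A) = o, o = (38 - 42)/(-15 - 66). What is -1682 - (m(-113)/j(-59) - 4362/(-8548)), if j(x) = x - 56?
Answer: -66984604339/39812310 ≈ -1682.5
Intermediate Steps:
j(x) = -56 + x
o = 4/81 (o = -4/(-81) = -4*(-1/81) = 4/81 ≈ 0.049383)
m(A) = 4/81
-1682 - (m(-113)/j(-59) - 4362/(-8548)) = -1682 - (4/(81*(-56 - 59)) - 4362/(-8548)) = -1682 - ((4/81)/(-115) - 4362*(-1/8548)) = -1682 - ((4/81)*(-1/115) + 2181/4274) = -1682 - (-4/9315 + 2181/4274) = -1682 - 1*20298919/39812310 = -1682 - 20298919/39812310 = -66984604339/39812310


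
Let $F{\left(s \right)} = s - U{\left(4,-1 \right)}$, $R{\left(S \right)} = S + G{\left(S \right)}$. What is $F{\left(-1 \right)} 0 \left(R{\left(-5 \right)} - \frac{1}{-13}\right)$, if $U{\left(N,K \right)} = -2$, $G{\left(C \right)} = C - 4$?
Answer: $0$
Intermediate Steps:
$G{\left(C \right)} = -4 + C$
$R{\left(S \right)} = -4 + 2 S$ ($R{\left(S \right)} = S + \left(-4 + S\right) = -4 + 2 S$)
$F{\left(s \right)} = 2 + s$ ($F{\left(s \right)} = s - -2 = s + 2 = 2 + s$)
$F{\left(-1 \right)} 0 \left(R{\left(-5 \right)} - \frac{1}{-13}\right) = \left(2 - 1\right) 0 \left(\left(-4 + 2 \left(-5\right)\right) - \frac{1}{-13}\right) = 1 \cdot 0 \left(\left(-4 - 10\right) - - \frac{1}{13}\right) = 1 \cdot 0 \left(-14 + \frac{1}{13}\right) = 1 \cdot 0 \left(- \frac{181}{13}\right) = 1 \cdot 0 = 0$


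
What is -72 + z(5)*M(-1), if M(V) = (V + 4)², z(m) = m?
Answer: -27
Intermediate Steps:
M(V) = (4 + V)²
-72 + z(5)*M(-1) = -72 + 5*(4 - 1)² = -72 + 5*3² = -72 + 5*9 = -72 + 45 = -27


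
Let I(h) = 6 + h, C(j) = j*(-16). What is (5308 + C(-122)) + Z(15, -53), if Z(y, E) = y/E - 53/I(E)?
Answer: 18086764/2491 ≈ 7260.8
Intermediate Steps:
C(j) = -16*j
Z(y, E) = -53/(6 + E) + y/E (Z(y, E) = y/E - 53/(6 + E) = -53/(6 + E) + y/E)
(5308 + C(-122)) + Z(15, -53) = (5308 - 16*(-122)) + (-53/(6 - 53) + 15/(-53)) = (5308 + 1952) + (-53/(-47) + 15*(-1/53)) = 7260 + (-53*(-1/47) - 15/53) = 7260 + (53/47 - 15/53) = 7260 + 2104/2491 = 18086764/2491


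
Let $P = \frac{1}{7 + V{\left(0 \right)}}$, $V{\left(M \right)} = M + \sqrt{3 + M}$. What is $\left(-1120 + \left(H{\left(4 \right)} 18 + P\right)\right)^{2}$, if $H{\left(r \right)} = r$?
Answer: $\frac{580834101}{529} + \frac{48201 \sqrt{3}}{1058} \approx 1.0981 \cdot 10^{6}$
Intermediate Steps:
$P = \frac{1}{7 + \sqrt{3}}$ ($P = \frac{1}{7 + \left(0 + \sqrt{3 + 0}\right)} = \frac{1}{7 + \left(0 + \sqrt{3}\right)} = \frac{1}{7 + \sqrt{3}} \approx 0.11452$)
$\left(-1120 + \left(H{\left(4 \right)} 18 + P\right)\right)^{2} = \left(-1120 + \left(4 \cdot 18 + \left(\frac{7}{46} - \frac{\sqrt{3}}{46}\right)\right)\right)^{2} = \left(-1120 + \left(72 + \left(\frac{7}{46} - \frac{\sqrt{3}}{46}\right)\right)\right)^{2} = \left(-1120 + \left(\frac{3319}{46} - \frac{\sqrt{3}}{46}\right)\right)^{2} = \left(- \frac{48201}{46} - \frac{\sqrt{3}}{46}\right)^{2}$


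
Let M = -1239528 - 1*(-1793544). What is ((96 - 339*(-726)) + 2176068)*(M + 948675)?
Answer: 3639935350098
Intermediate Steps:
M = 554016 (M = -1239528 + 1793544 = 554016)
((96 - 339*(-726)) + 2176068)*(M + 948675) = ((96 - 339*(-726)) + 2176068)*(554016 + 948675) = ((96 + 246114) + 2176068)*1502691 = (246210 + 2176068)*1502691 = 2422278*1502691 = 3639935350098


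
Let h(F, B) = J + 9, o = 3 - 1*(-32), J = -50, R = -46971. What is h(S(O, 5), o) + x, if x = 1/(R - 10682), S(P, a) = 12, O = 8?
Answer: -2363774/57653 ≈ -41.000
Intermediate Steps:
o = 35 (o = 3 + 32 = 35)
x = -1/57653 (x = 1/(-46971 - 10682) = 1/(-57653) = -1/57653 ≈ -1.7345e-5)
h(F, B) = -41 (h(F, B) = -50 + 9 = -41)
h(S(O, 5), o) + x = -41 - 1/57653 = -2363774/57653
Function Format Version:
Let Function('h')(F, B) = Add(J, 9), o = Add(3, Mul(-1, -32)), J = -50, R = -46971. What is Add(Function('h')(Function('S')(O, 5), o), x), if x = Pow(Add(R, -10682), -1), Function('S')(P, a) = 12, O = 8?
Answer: Rational(-2363774, 57653) ≈ -41.000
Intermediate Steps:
o = 35 (o = Add(3, 32) = 35)
x = Rational(-1, 57653) (x = Pow(Add(-46971, -10682), -1) = Pow(-57653, -1) = Rational(-1, 57653) ≈ -1.7345e-5)
Function('h')(F, B) = -41 (Function('h')(F, B) = Add(-50, 9) = -41)
Add(Function('h')(Function('S')(O, 5), o), x) = Add(-41, Rational(-1, 57653)) = Rational(-2363774, 57653)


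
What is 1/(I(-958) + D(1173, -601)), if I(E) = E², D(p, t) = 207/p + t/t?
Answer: 17/15602008 ≈ 1.0896e-6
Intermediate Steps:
D(p, t) = 1 + 207/p (D(p, t) = 207/p + 1 = 1 + 207/p)
1/(I(-958) + D(1173, -601)) = 1/((-958)² + (207 + 1173)/1173) = 1/(917764 + (1/1173)*1380) = 1/(917764 + 20/17) = 1/(15602008/17) = 17/15602008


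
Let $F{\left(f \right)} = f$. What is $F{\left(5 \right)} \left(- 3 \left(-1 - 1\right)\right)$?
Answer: $30$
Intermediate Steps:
$F{\left(5 \right)} \left(- 3 \left(-1 - 1\right)\right) = 5 \left(- 3 \left(-1 - 1\right)\right) = 5 \left(\left(-3\right) \left(-2\right)\right) = 5 \cdot 6 = 30$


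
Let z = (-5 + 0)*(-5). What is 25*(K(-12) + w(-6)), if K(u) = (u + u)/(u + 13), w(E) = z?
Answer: 25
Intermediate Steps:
z = 25 (z = -5*(-5) = 25)
w(E) = 25
K(u) = 2*u/(13 + u) (K(u) = (2*u)/(13 + u) = 2*u/(13 + u))
25*(K(-12) + w(-6)) = 25*(2*(-12)/(13 - 12) + 25) = 25*(2*(-12)/1 + 25) = 25*(2*(-12)*1 + 25) = 25*(-24 + 25) = 25*1 = 25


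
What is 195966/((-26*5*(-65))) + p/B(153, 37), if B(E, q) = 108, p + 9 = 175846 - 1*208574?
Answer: -127731661/456300 ≈ -279.93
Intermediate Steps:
p = -32737 (p = -9 + (175846 - 1*208574) = -9 + (175846 - 208574) = -9 - 32728 = -32737)
195966/((-26*5*(-65))) + p/B(153, 37) = 195966/((-26*5*(-65))) - 32737/108 = 195966/((-130*(-65))) - 32737*1/108 = 195966/8450 - 32737/108 = 195966*(1/8450) - 32737/108 = 97983/4225 - 32737/108 = -127731661/456300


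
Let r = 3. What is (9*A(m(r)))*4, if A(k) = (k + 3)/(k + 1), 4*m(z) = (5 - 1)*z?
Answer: 54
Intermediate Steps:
m(z) = z (m(z) = ((5 - 1)*z)/4 = (4*z)/4 = z)
A(k) = (3 + k)/(1 + k)
(9*A(m(r)))*4 = (9*((3 + 3)/(1 + 3)))*4 = (9*(6/4))*4 = (9*((1/4)*6))*4 = (9*(3/2))*4 = (27/2)*4 = 54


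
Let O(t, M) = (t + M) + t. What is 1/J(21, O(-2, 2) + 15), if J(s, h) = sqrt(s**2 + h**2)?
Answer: sqrt(610)/610 ≈ 0.040489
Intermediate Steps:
O(t, M) = M + 2*t (O(t, M) = (M + t) + t = M + 2*t)
J(s, h) = sqrt(h**2 + s**2)
1/J(21, O(-2, 2) + 15) = 1/(sqrt(((2 + 2*(-2)) + 15)**2 + 21**2)) = 1/(sqrt(((2 - 4) + 15)**2 + 441)) = 1/(sqrt((-2 + 15)**2 + 441)) = 1/(sqrt(13**2 + 441)) = 1/(sqrt(169 + 441)) = 1/(sqrt(610)) = sqrt(610)/610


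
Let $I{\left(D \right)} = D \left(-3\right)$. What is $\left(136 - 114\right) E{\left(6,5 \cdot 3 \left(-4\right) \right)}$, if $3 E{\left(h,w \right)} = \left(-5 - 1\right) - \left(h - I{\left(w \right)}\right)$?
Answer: $1232$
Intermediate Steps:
$I{\left(D \right)} = - 3 D$
$E{\left(h,w \right)} = -2 - w - \frac{h}{3}$ ($E{\left(h,w \right)} = \frac{\left(-5 - 1\right) - \left(h + 3 w\right)}{3} = \frac{-6 - \left(h + 3 w\right)}{3} = \frac{-6 - h - 3 w}{3} = -2 - w - \frac{h}{3}$)
$\left(136 - 114\right) E{\left(6,5 \cdot 3 \left(-4\right) \right)} = \left(136 - 114\right) \left(-2 - 5 \cdot 3 \left(-4\right) - 2\right) = 22 \left(-2 - 15 \left(-4\right) - 2\right) = 22 \left(-2 - -60 - 2\right) = 22 \left(-2 + 60 - 2\right) = 22 \cdot 56 = 1232$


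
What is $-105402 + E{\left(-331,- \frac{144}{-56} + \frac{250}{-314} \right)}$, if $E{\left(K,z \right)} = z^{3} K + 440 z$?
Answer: $- \frac{141329077214939}{1327373299} \approx -1.0647 \cdot 10^{5}$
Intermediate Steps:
$E{\left(K,z \right)} = 440 z + K z^{3}$ ($E{\left(K,z \right)} = K z^{3} + 440 z = 440 z + K z^{3}$)
$-105402 + E{\left(-331,- \frac{144}{-56} + \frac{250}{-314} \right)} = -105402 + \left(- \frac{144}{-56} + \frac{250}{-314}\right) \left(440 - 331 \left(- \frac{144}{-56} + \frac{250}{-314}\right)^{2}\right) = -105402 + \left(\left(-144\right) \left(- \frac{1}{56}\right) + 250 \left(- \frac{1}{314}\right)\right) \left(440 - 331 \left(\left(-144\right) \left(- \frac{1}{56}\right) + 250 \left(- \frac{1}{314}\right)\right)^{2}\right) = -105402 + \left(\frac{18}{7} - \frac{125}{157}\right) \left(440 - 331 \left(\frac{18}{7} - \frac{125}{157}\right)^{2}\right) = -105402 + \frac{1951 \left(440 - 331 \left(\frac{1951}{1099}\right)^{2}\right)}{1099} = -105402 + \frac{1951 \left(440 - \frac{1259918731}{1207801}\right)}{1099} = -105402 + \frac{1951}{1099} \left(- \frac{728486291}{1207801}\right) = -105402 - \frac{1421276753741}{1327373299} = - \frac{141329077214939}{1327373299}$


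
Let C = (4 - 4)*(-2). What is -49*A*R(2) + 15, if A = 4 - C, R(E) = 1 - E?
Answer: 211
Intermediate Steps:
C = 0 (C = 0*(-2) = 0)
A = 4 (A = 4 - 1*0 = 4 + 0 = 4)
-49*A*R(2) + 15 = -196*(1 - 1*2) + 15 = -196*(1 - 2) + 15 = -196*(-1) + 15 = -49*(-4) + 15 = 196 + 15 = 211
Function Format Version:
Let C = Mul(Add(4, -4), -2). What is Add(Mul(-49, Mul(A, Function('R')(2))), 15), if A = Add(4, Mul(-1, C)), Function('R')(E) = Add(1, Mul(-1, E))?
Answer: 211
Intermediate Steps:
C = 0 (C = Mul(0, -2) = 0)
A = 4 (A = Add(4, Mul(-1, 0)) = Add(4, 0) = 4)
Add(Mul(-49, Mul(A, Function('R')(2))), 15) = Add(Mul(-49, Mul(4, Add(1, Mul(-1, 2)))), 15) = Add(Mul(-49, Mul(4, Add(1, -2))), 15) = Add(Mul(-49, Mul(4, -1)), 15) = Add(Mul(-49, -4), 15) = Add(196, 15) = 211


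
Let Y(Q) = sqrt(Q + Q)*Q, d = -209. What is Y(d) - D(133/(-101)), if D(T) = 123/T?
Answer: 12423/133 - 209*I*sqrt(418) ≈ 93.406 - 4273.0*I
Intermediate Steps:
Y(Q) = sqrt(2)*Q**(3/2) (Y(Q) = sqrt(2*Q)*Q = (sqrt(2)*sqrt(Q))*Q = sqrt(2)*Q**(3/2))
Y(d) - D(133/(-101)) = sqrt(2)*(-209)**(3/2) - 123/(133/(-101)) = sqrt(2)*(-209*I*sqrt(209)) - 123/(133*(-1/101)) = -209*I*sqrt(418) - 123/(-133/101) = -209*I*sqrt(418) - 123*(-101)/133 = -209*I*sqrt(418) - 1*(-12423/133) = -209*I*sqrt(418) + 12423/133 = 12423/133 - 209*I*sqrt(418)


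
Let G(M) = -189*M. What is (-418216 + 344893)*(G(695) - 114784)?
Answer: 18047649897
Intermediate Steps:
(-418216 + 344893)*(G(695) - 114784) = (-418216 + 344893)*(-189*695 - 114784) = -73323*(-131355 - 114784) = -73323*(-246139) = 18047649897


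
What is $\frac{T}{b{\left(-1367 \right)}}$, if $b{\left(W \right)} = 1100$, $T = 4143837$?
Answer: $\frac{4143837}{1100} \approx 3767.1$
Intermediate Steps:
$\frac{T}{b{\left(-1367 \right)}} = \frac{4143837}{1100}$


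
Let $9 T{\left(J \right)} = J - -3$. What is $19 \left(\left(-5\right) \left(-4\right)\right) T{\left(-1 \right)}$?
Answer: $\frac{760}{9} \approx 84.444$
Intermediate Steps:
$T{\left(J \right)} = \frac{1}{3} + \frac{J}{9}$ ($T{\left(J \right)} = \frac{J - -3}{9} = \frac{J + 3}{9} = \frac{3 + J}{9} = \frac{1}{3} + \frac{J}{9}$)
$19 \left(\left(-5\right) \left(-4\right)\right) T{\left(-1 \right)} = 19 \left(\left(-5\right) \left(-4\right)\right) \left(\frac{1}{3} + \frac{1}{9} \left(-1\right)\right) = 19 \cdot 20 \left(\frac{1}{3} - \frac{1}{9}\right) = 380 \cdot \frac{2}{9} = \frac{760}{9}$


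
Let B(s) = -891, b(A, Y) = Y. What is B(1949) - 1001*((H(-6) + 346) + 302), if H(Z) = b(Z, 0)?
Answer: -649539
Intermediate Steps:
H(Z) = 0
B(1949) - 1001*((H(-6) + 346) + 302) = -891 - 1001*((0 + 346) + 302) = -891 - 1001*(346 + 302) = -891 - 1001*648 = -891 - 648648 = -649539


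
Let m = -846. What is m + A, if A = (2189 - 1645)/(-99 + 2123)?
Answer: -213970/253 ≈ -845.73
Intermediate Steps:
A = 68/253 (A = 544/2024 = 544*(1/2024) = 68/253 ≈ 0.26877)
m + A = -846 + 68/253 = -213970/253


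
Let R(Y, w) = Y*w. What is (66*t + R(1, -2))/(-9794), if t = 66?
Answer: -2177/4897 ≈ -0.44456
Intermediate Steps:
(66*t + R(1, -2))/(-9794) = (66*66 + 1*(-2))/(-9794) = (4356 - 2)*(-1/9794) = 4354*(-1/9794) = -2177/4897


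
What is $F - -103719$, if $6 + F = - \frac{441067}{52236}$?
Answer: $\frac{5417111201}{52236} \approx 1.037 \cdot 10^{5}$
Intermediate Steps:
$F = - \frac{754483}{52236}$ ($F = -6 - \frac{441067}{52236} = - \frac{754483}{52236} \approx -14.444$)
$F - -103719 = - \frac{754483}{52236} - -103719 = - \frac{754483}{52236} + 103719 = \frac{5417111201}{52236}$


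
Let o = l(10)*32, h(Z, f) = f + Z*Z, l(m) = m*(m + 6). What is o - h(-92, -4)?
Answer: -3340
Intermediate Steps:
l(m) = m*(6 + m)
h(Z, f) = f + Z²
o = 5120 (o = (10*(6 + 10))*32 = (10*16)*32 = 160*32 = 5120)
o - h(-92, -4) = 5120 - (-4 + (-92)²) = 5120 - (-4 + 8464) = 5120 - 1*8460 = 5120 - 8460 = -3340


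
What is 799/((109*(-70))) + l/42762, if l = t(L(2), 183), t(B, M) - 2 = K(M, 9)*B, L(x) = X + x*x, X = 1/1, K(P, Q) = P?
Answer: -6792532/81568515 ≈ -0.083274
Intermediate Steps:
X = 1
L(x) = 1 + x² (L(x) = 1 + x*x = 1 + x²)
t(B, M) = 2 + B*M (t(B, M) = 2 + M*B = 2 + B*M)
l = 917 (l = 2 + (1 + 2²)*183 = 2 + (1 + 4)*183 = 2 + 5*183 = 2 + 915 = 917)
799/((109*(-70))) + l/42762 = 799/((109*(-70))) + 917/42762 = 799/(-7630) + 917*(1/42762) = 799*(-1/7630) + 917/42762 = -799/7630 + 917/42762 = -6792532/81568515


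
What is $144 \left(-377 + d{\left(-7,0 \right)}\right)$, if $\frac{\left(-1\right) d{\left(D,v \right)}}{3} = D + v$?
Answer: $-51264$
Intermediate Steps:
$d{\left(D,v \right)} = - 3 D - 3 v$ ($d{\left(D,v \right)} = - 3 \left(D + v\right) = - 3 D - 3 v$)
$144 \left(-377 + d{\left(-7,0 \right)}\right) = 144 \left(-377 - -21\right) = 144 \left(-377 + \left(21 + 0\right)\right) = 144 \left(-377 + 21\right) = 144 \left(-356\right) = -51264$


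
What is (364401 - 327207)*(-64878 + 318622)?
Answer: 9437754336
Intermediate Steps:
(364401 - 327207)*(-64878 + 318622) = 37194*253744 = 9437754336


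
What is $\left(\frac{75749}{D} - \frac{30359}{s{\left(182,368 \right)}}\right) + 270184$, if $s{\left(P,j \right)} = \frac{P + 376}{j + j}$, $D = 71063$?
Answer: $\frac{4562921219083}{19826577} \approx 2.3014 \cdot 10^{5}$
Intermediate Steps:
$s{\left(P,j \right)} = \frac{376 + P}{2 j}$
$\left(\frac{75749}{D} - \frac{30359}{s{\left(182,368 \right)}}\right) + 270184 = \left(\frac{75749}{71063} - \frac{30359}{\frac{1}{2} \cdot \frac{1}{368} \left(376 + 182\right)}\right) + 270184 = \left(75749 \cdot \frac{1}{71063} - \frac{30359}{\frac{1}{2} \cdot \frac{1}{368} \cdot 558}\right) + 270184 = \left(\frac{75749}{71063} - \frac{30359}{\frac{279}{368}}\right) + 270184 = \left(\frac{75749}{71063} - \frac{11172112}{279}\right) + 270184 = - \frac{793902661085}{19826577} + 270184 = \frac{4562921219083}{19826577}$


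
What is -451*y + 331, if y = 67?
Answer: -29886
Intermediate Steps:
-451*y + 331 = -451*67 + 331 = -30217 + 331 = -29886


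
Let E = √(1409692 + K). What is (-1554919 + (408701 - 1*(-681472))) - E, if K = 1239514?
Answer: -464746 - √2649206 ≈ -4.6637e+5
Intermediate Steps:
E = √2649206 (E = √(1409692 + 1239514) = √2649206 ≈ 1627.6)
(-1554919 + (408701 - 1*(-681472))) - E = (-1554919 + (408701 - 1*(-681472))) - √2649206 = (-1554919 + (408701 + 681472)) - √2649206 = (-1554919 + 1090173) - √2649206 = -464746 - √2649206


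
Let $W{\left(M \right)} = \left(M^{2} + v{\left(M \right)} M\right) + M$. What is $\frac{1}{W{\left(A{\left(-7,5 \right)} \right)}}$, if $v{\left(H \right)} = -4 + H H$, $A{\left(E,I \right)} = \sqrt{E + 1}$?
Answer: $- \frac{\sqrt{6}}{6 \sqrt{6} + 54 i} \approx -0.011494 + 0.042233 i$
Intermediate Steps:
$A{\left(E,I \right)} = \sqrt{1 + E}$
$v{\left(H \right)} = -4 + H^{2}$
$W{\left(M \right)} = M + M^{2} + M \left(-4 + M^{2}\right)$ ($W{\left(M \right)} = \left(M^{2} + \left(-4 + M^{2}\right) M\right) + M = \left(M^{2} + M \left(-4 + M^{2}\right)\right) + M = M + M^{2} + M \left(-4 + M^{2}\right)$)
$\frac{1}{W{\left(A{\left(-7,5 \right)} \right)}} = \frac{1}{\sqrt{1 - 7} \left(-3 + \sqrt{1 - 7} + \left(\sqrt{1 - 7}\right)^{2}\right)} = \frac{1}{\sqrt{-6} \left(-3 + \sqrt{-6} + \left(\sqrt{-6}\right)^{2}\right)} = \frac{1}{i \sqrt{6} \left(-3 + i \sqrt{6} + \left(i \sqrt{6}\right)^{2}\right)} = \frac{1}{i \sqrt{6} \left(-3 + i \sqrt{6} - 6\right)} = \frac{1}{i \sqrt{6} \left(-9 + i \sqrt{6}\right)} = - \frac{i \sqrt{6}}{6 \left(-9 + i \sqrt{6}\right)}$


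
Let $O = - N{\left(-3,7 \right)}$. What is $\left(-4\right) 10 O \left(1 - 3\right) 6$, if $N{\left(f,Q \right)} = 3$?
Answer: $-1440$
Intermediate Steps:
$O = -3$ ($O = \left(-1\right) 3 = -3$)
$\left(-4\right) 10 O \left(1 - 3\right) 6 = \left(-4\right) 10 \left(-3\right) \left(1 - 3\right) 6 = \left(-40\right) \left(-3\right) \left(\left(-2\right) 6\right) = 120 \left(-12\right) = -1440$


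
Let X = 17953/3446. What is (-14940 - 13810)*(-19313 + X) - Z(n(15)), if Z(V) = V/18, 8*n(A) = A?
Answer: 45908905041385/82704 ≈ 5.5510e+8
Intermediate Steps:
n(A) = A/8
X = 17953/3446 (X = 17953*(1/3446) = 17953/3446 ≈ 5.2098)
Z(V) = V/18 (Z(V) = V*(1/18) = V/18)
(-14940 - 13810)*(-19313 + X) - Z(n(15)) = (-14940 - 13810)*(-19313 + 17953/3446) - (1/8)*15/18 = -28750*(-66534645/3446) - 15/(18*8) = 956435521875/1723 - 1*5/48 = 956435521875/1723 - 5/48 = 45908905041385/82704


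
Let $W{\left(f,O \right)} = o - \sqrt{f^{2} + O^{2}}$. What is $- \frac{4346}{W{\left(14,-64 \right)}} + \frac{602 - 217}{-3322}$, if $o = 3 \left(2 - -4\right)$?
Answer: $\frac{2935747}{149792} + \frac{2173 \sqrt{1073}}{992} \approx 91.353$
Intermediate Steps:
$o = 18$ ($o = 3 \left(2 + 4\right) = 3 \cdot 6 = 18$)
$W{\left(f,O \right)} = 18 - \sqrt{O^{2} + f^{2}}$ ($W{\left(f,O \right)} = 18 - \sqrt{f^{2} + O^{2}} = 18 - \sqrt{O^{2} + f^{2}}$)
$- \frac{4346}{W{\left(14,-64 \right)}} + \frac{602 - 217}{-3322} = - \frac{4346}{18 - \sqrt{\left(-64\right)^{2} + 14^{2}}} + \frac{602 - 217}{-3322} = - \frac{4346}{18 - \sqrt{4096 + 196}} + \left(602 - 217\right) \left(- \frac{1}{3322}\right) = - \frac{4346}{18 - \sqrt{4292}} + 385 \left(- \frac{1}{3322}\right) = - \frac{4346}{18 - 2 \sqrt{1073}} - \frac{35}{302} = - \frac{35}{302} - \frac{4346}{18 - 2 \sqrt{1073}}$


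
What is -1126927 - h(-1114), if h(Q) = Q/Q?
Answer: -1126928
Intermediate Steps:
h(Q) = 1
-1126927 - h(-1114) = -1126927 - 1*1 = -1126927 - 1 = -1126928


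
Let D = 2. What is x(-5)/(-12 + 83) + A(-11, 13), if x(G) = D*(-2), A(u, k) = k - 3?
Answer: 706/71 ≈ 9.9437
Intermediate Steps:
A(u, k) = -3 + k
x(G) = -4 (x(G) = 2*(-2) = -4)
x(-5)/(-12 + 83) + A(-11, 13) = -4/(-12 + 83) + (-3 + 13) = -4/71 + 10 = 706/71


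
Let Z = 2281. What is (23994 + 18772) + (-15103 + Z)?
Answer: 29944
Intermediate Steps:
(23994 + 18772) + (-15103 + Z) = (23994 + 18772) + (-15103 + 2281) = 42766 - 12822 = 29944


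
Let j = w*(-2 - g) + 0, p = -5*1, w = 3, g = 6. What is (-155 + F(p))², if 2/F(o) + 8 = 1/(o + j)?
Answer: 1308485929/54289 ≈ 24102.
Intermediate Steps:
p = -5
j = -24 (j = 3*(-2 - 1*6) + 0 = 3*(-2 - 6) + 0 = 3*(-8) + 0 = -24 + 0 = -24)
F(o) = 2/(-8 + 1/(-24 + o)) (F(o) = 2/(-8 + 1/(o - 24)) = 2/(-8 + 1/(-24 + o)))
(-155 + F(p))² = (-155 + 2*(24 - 1*(-5))/(-193 + 8*(-5)))² = (-155 + 2*(24 + 5)/(-193 - 40))² = (-155 + 2*29/(-233))² = (-155 + 2*(-1/233)*29)² = (-155 - 58/233)² = (-36173/233)² = 1308485929/54289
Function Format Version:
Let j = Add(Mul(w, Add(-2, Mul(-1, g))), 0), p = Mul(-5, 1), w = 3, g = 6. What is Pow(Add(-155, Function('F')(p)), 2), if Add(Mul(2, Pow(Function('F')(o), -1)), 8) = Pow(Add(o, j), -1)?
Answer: Rational(1308485929, 54289) ≈ 24102.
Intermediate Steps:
p = -5
j = -24 (j = Add(Mul(3, Add(-2, Mul(-1, 6))), 0) = Add(Mul(3, Add(-2, -6)), 0) = Add(Mul(3, -8), 0) = Add(-24, 0) = -24)
Function('F')(o) = Mul(2, Pow(Add(-8, Pow(Add(-24, o), -1)), -1)) (Function('F')(o) = Mul(2, Pow(Add(-8, Pow(Add(o, -24), -1)), -1)) = Mul(2, Pow(Add(-8, Pow(Add(-24, o), -1)), -1)))
Pow(Add(-155, Function('F')(p)), 2) = Pow(Add(-155, Mul(2, Pow(Add(-193, Mul(8, -5)), -1), Add(24, Mul(-1, -5)))), 2) = Pow(Add(-155, Mul(2, Pow(Add(-193, -40), -1), Add(24, 5))), 2) = Pow(Add(-155, Mul(2, Pow(-233, -1), 29)), 2) = Pow(Add(-155, Mul(2, Rational(-1, 233), 29)), 2) = Pow(Add(-155, Rational(-58, 233)), 2) = Pow(Rational(-36173, 233), 2) = Rational(1308485929, 54289)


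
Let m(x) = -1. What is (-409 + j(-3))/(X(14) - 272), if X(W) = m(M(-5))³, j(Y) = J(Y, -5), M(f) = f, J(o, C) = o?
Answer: 412/273 ≈ 1.5092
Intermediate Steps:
j(Y) = Y
X(W) = -1 (X(W) = (-1)³ = -1)
(-409 + j(-3))/(X(14) - 272) = (-409 - 3)/(-1 - 272) = -412/(-273) = -412*(-1/273) = 412/273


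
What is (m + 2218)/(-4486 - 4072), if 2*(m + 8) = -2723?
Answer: -1697/17116 ≈ -0.099147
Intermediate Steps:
m = -2739/2 (m = -8 + (½)*(-2723) = -8 - 2723/2 = -2739/2 ≈ -1369.5)
(m + 2218)/(-4486 - 4072) = (-2739/2 + 2218)/(-4486 - 4072) = (1697/2)/(-8558) = (1697/2)*(-1/8558) = -1697/17116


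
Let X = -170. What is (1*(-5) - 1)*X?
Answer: 1020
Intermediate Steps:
(1*(-5) - 1)*X = (1*(-5) - 1)*(-170) = (-5 - 1)*(-170) = -6*(-170) = 1020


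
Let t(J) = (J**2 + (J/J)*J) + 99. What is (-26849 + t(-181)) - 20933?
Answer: -15103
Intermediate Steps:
t(J) = 99 + J + J**2 (t(J) = (J**2 + 1*J) + 99 = (J**2 + J) + 99 = (J + J**2) + 99 = 99 + J + J**2)
(-26849 + t(-181)) - 20933 = (-26849 + (99 - 181 + (-181)**2)) - 20933 = (-26849 + (99 - 181 + 32761)) - 20933 = (-26849 + 32679) - 20933 = 5830 - 20933 = -15103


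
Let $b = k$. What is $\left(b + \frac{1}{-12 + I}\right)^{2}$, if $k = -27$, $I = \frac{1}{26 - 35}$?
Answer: $\frac{8714304}{11881} \approx 733.47$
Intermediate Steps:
$I = - \frac{1}{9}$ ($I = \frac{1}{-9} = - \frac{1}{9} \approx -0.11111$)
$b = -27$
$\left(b + \frac{1}{-12 + I}\right)^{2} = \left(-27 + \frac{1}{-12 - \frac{1}{9}}\right)^{2} = \left(-27 + \frac{1}{- \frac{109}{9}}\right)^{2} = \left(-27 - \frac{9}{109}\right)^{2} = \left(- \frac{2952}{109}\right)^{2} = \frac{8714304}{11881}$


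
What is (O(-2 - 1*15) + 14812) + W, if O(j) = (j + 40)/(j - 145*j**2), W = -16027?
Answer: -50935253/41922 ≈ -1215.0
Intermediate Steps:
O(j) = (40 + j)/(j - 145*j**2)
(O(-2 - 1*15) + 14812) + W = ((-40 - (-2 - 1*15))/((-2 - 1*15)*(-1 + 145*(-2 - 1*15))) + 14812) - 16027 = ((-40 - (-2 - 15))/((-2 - 15)*(-1 + 145*(-2 - 15))) + 14812) - 16027 = ((-40 - 1*(-17))/((-17)*(-1 + 145*(-17))) + 14812) - 16027 = (-(-40 + 17)/(17*(-1 - 2465)) + 14812) - 16027 = (-1/17*(-23)/(-2466) + 14812) - 16027 = (-1/17*(-1/2466)*(-23) + 14812) - 16027 = (-23/41922 + 14812) - 16027 = 620948641/41922 - 16027 = -50935253/41922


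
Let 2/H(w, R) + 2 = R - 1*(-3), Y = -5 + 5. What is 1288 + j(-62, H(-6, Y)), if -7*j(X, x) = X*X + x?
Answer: 5170/7 ≈ 738.57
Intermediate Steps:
Y = 0
H(w, R) = 2/(1 + R) (H(w, R) = 2/(-2 + (R - 1*(-3))) = 2/(-2 + (R + 3)) = 2/(-2 + (3 + R)) = 2/(1 + R))
j(X, x) = -x/7 - X²/7 (j(X, x) = -(X*X + x)/7 = -(X² + x)/7 = -(x + X²)/7 = -x/7 - X²/7)
1288 + j(-62, H(-6, Y)) = 1288 + (-2/(7*(1 + 0)) - ⅐*(-62)²) = 1288 + (-2/(7*1) - ⅐*3844) = 1288 + (-2/7 - 3844/7) = 1288 - 3846/7 = 5170/7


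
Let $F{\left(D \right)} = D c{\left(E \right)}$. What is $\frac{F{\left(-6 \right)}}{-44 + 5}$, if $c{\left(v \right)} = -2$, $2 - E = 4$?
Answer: $- \frac{4}{13} \approx -0.30769$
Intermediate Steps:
$E = -2$ ($E = 2 - 4 = -2$)
$F{\left(D \right)} = - 2 D$ ($F{\left(D \right)} = D \left(-2\right) = - 2 D$)
$\frac{F{\left(-6 \right)}}{-44 + 5} = \frac{\left(-2\right) \left(-6\right)}{-44 + 5} = \frac{12}{-39} = 12 \left(- \frac{1}{39}\right) = - \frac{4}{13}$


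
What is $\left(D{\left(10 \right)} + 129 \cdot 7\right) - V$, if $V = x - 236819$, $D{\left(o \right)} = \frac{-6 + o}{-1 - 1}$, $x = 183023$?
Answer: $54697$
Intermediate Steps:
$D{\left(o \right)} = 3 - \frac{o}{2}$ ($D{\left(o \right)} = \frac{-6 + o}{-2} = \left(-6 + o\right) \left(- \frac{1}{2}\right) = 3 - \frac{o}{2}$)
$V = -53796$ ($V = 183023 - 236819 = -53796$)
$\left(D{\left(10 \right)} + 129 \cdot 7\right) - V = \left(\left(3 - 5\right) + 129 \cdot 7\right) - -53796 = \left(\left(3 - 5\right) + 903\right) + 53796 = \left(-2 + 903\right) + 53796 = 901 + 53796 = 54697$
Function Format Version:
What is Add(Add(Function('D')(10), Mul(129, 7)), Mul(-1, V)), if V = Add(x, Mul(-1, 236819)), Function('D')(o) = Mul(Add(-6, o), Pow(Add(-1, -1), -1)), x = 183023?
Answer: 54697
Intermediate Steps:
Function('D')(o) = Add(3, Mul(Rational(-1, 2), o)) (Function('D')(o) = Mul(Add(-6, o), Pow(-2, -1)) = Mul(Add(-6, o), Rational(-1, 2)) = Add(3, Mul(Rational(-1, 2), o)))
V = -53796 (V = Add(183023, Mul(-1, 236819)) = Add(183023, -236819) = -53796)
Add(Add(Function('D')(10), Mul(129, 7)), Mul(-1, V)) = Add(Add(Add(3, Mul(Rational(-1, 2), 10)), Mul(129, 7)), Mul(-1, -53796)) = Add(Add(Add(3, -5), 903), 53796) = Add(Add(-2, 903), 53796) = Add(901, 53796) = 54697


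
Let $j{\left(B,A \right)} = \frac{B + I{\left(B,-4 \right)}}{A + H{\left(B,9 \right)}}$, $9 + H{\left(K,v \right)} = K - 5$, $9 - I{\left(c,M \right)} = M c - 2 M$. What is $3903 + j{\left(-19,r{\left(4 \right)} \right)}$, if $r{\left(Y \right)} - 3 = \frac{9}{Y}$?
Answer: $\frac{433609}{111} \approx 3906.4$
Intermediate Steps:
$I{\left(c,M \right)} = 9 + 2 M - M c$ ($I{\left(c,M \right)} = 9 - \left(M c - 2 M\right) = 9 - \left(- 2 M + M c\right) = 9 + 2 M - M c$)
$H{\left(K,v \right)} = -14 + K$ ($H{\left(K,v \right)} = -9 + \left(K - 5\right) = -9 + \left(-5 + K\right) = -14 + K$)
$r{\left(Y \right)} = 3 + \frac{9}{Y}$
$j{\left(B,A \right)} = \frac{1 + 5 B}{-14 + A + B}$ ($j{\left(B,A \right)} = \frac{B + \left(9 + 2 \left(-4\right) - - 4 B\right)}{A + \left(-14 + B\right)} = \frac{B + \left(9 - 8 + 4 B\right)}{-14 + A + B} = \frac{B + \left(1 + 4 B\right)}{-14 + A + B} = \frac{1 + 5 B}{-14 + A + B}$)
$3903 + j{\left(-19,r{\left(4 \right)} \right)} = 3903 + \frac{1 + 5 \left(-19\right)}{-14 + \left(3 + \frac{9}{4}\right) - 19} = 3903 + \frac{1 - 95}{-14 + \left(3 + 9 \cdot \frac{1}{4}\right) - 19} = 3903 + \frac{1}{-14 + \left(3 + \frac{9}{4}\right) - 19} \left(-94\right) = 3903 + \frac{1}{-14 + \frac{21}{4} - 19} \left(-94\right) = 3903 + \frac{1}{- \frac{111}{4}} \left(-94\right) = 3903 - - \frac{376}{111} = 3903 + \frac{376}{111} = \frac{433609}{111}$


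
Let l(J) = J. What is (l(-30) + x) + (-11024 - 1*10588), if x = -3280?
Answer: -24922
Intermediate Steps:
(l(-30) + x) + (-11024 - 1*10588) = (-30 - 3280) + (-11024 - 1*10588) = -3310 + (-11024 - 10588) = -3310 - 21612 = -24922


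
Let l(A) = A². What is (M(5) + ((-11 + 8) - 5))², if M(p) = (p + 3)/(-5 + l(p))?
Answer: 1444/25 ≈ 57.760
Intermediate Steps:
M(p) = (3 + p)/(-5 + p²) (M(p) = (p + 3)/(-5 + p²) = (3 + p)/(-5 + p²))
(M(5) + ((-11 + 8) - 5))² = ((3 + 5)/(-5 + 5²) + ((-11 + 8) - 5))² = (8/(-5 + 25) + (-3 - 5))² = (8/20 - 8)² = ((1/20)*8 - 8)² = (⅖ - 8)² = (-38/5)² = 1444/25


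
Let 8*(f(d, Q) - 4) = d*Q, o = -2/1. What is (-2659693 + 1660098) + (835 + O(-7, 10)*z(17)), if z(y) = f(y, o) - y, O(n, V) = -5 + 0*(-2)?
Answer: -3994695/4 ≈ -9.9867e+5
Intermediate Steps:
o = -2 (o = -2*1 = -2)
f(d, Q) = 4 + Q*d/8 (f(d, Q) = 4 + (d*Q)/8 = 4 + (Q*d)/8 = 4 + Q*d/8)
O(n, V) = -5 (O(n, V) = -5 + 0 = -5)
z(y) = 4 - 5*y/4 (z(y) = (4 + (1/8)*(-2)*y) - y = (4 - y/4) - y = 4 - 5*y/4)
(-2659693 + 1660098) + (835 + O(-7, 10)*z(17)) = (-2659693 + 1660098) + (835 - 5*(4 - 5/4*17)) = -999595 + (835 - 5*(4 - 85/4)) = -999595 + (835 - 5*(-69/4)) = -999595 + (835 + 345/4) = -999595 + 3685/4 = -3994695/4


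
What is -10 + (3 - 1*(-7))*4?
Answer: 30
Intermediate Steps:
-10 + (3 - 1*(-7))*4 = -10 + (3 + 7)*4 = -10 + 10*4 = -10 + 40 = 30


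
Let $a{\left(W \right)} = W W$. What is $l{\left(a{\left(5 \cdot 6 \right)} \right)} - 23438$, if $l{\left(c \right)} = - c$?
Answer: $-24338$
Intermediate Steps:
$a{\left(W \right)} = W^{2}$
$l{\left(a{\left(5 \cdot 6 \right)} \right)} - 23438 = - \left(5 \cdot 6\right)^{2} - 23438 = - 30^{2} - 23438 = \left(-1\right) 900 - 23438 = -900 - 23438 = -24338$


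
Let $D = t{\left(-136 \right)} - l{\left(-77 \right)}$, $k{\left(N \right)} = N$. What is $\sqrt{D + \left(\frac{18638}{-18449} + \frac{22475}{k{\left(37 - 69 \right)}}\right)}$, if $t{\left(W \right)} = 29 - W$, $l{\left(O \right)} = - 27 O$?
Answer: $\frac{i \sqrt{57014864982614}}{147592} \approx 51.16 i$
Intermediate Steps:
$D = -1914$ ($D = \left(29 - -136\right) - \left(-27\right) \left(-77\right) = \left(29 + 136\right) - 2079 = 165 - 2079 = -1914$)
$\sqrt{D + \left(\frac{18638}{-18449} + \frac{22475}{k{\left(37 - 69 \right)}}\right)} = \sqrt{-1914 + \left(\frac{18638}{-18449} + \frac{22475}{37 - 69}\right)} = \sqrt{-1914 + \left(18638 \left(- \frac{1}{18449}\right) + \frac{22475}{-32}\right)} = \sqrt{-1914 + \left(- \frac{18638}{18449} + 22475 \left(- \frac{1}{32}\right)\right)} = \sqrt{-1914 - \frac{415237691}{590368}} = \sqrt{- \frac{1545202043}{590368}} = \frac{i \sqrt{57014864982614}}{147592}$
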